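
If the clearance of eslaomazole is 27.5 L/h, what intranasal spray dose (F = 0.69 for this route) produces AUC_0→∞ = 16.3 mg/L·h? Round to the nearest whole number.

Dose = CL × AUC_0→∞ / F
     = 27.5 × 16.3 / 0.69 = 649.638 mg

Dose = 650 mg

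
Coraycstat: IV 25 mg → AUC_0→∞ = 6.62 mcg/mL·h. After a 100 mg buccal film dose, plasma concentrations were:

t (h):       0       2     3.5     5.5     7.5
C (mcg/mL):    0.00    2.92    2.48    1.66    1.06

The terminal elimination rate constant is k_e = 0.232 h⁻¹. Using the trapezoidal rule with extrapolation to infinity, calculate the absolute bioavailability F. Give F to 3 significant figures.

F = 0.695

Trapezoidal AUC_0→7.5 (buccal film):
  [0→2]: (0.00+2.92)/2 × 2 = 2.92
  [2→3.5]: (2.92+2.48)/2 × 1.5 = 4.05
  [3.5→5.5]: (2.48+1.66)/2 × 2 = 4.14
  [5.5→7.5]: (1.66+1.06)/2 × 2 = 2.72
  Sum = 13.83 mcg/mL·h
Tail: C_last/k_e = 1.06/0.232 = 4.569
AUC_0→∞ (buccal film) = 13.83 + 4.569 = 18.399 mcg/mL·h
F = (AUC_ev/D_ev)/(AUC_iv/D_iv) = (18.399/100)/(6.62/25) = 0.18399/0.2648 = 0.6948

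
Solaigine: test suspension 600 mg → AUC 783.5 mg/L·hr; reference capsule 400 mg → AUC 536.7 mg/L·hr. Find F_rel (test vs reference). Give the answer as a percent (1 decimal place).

F_rel = (AUC_test/D_test) / (AUC_ref/D_ref)
      = (783.5/600) / (536.7/400)
      = 1.30583 / 1.34175 = 0.9732 = 97.32%

F_rel = 97.3%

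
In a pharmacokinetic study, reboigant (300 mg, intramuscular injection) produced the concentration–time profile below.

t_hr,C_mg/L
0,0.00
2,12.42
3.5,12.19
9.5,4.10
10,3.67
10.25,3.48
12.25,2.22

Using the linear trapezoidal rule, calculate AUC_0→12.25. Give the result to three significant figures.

Trapezoidal AUC_0→12.25:
  [0→2]: (0.00+12.42)/2 × 2 = 12.42
  [2→3.5]: (12.42+12.19)/2 × 1.5 = 18.4575
  [3.5→9.5]: (12.19+4.10)/2 × 6 = 48.87
  [9.5→10]: (4.10+3.67)/2 × 0.5 = 1.9425
  [10→10.25]: (3.67+3.48)/2 × 0.25 = 0.89375
  [10.25→12.25]: (3.48+2.22)/2 × 2 = 5.7
  Sum = 88.28375 mg/L·hr

AUC = 88.3 mg/L·hr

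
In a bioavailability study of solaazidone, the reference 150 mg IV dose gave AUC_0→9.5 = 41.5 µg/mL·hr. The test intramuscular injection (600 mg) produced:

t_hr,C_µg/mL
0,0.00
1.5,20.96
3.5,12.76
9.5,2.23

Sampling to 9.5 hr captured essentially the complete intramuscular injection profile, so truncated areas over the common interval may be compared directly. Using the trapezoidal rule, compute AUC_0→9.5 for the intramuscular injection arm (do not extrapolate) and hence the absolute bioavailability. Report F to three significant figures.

F = 0.569

Trapezoidal AUC_0→9.5 (intramuscular injection):
  [0→1.5]: (0.00+20.96)/2 × 1.5 = 15.72
  [1.5→3.5]: (20.96+12.76)/2 × 2 = 33.72
  [3.5→9.5]: (12.76+2.23)/2 × 6 = 44.97
  Sum = 94.41 µg/mL·hr
F = (AUC_ev/D_ev)/(AUC_iv/D_iv) = (94.41/600)/(41.5/150) = 0.15735/0.276667 = 0.5687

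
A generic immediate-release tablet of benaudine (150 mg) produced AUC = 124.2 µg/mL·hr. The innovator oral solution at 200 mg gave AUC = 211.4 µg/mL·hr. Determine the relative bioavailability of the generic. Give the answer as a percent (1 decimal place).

F_rel = 78.3%

F_rel = (AUC_test/D_test) / (AUC_ref/D_ref)
      = (124.2/150) / (211.4/200)
      = 0.828 / 1.057 = 0.7833 = 78.33%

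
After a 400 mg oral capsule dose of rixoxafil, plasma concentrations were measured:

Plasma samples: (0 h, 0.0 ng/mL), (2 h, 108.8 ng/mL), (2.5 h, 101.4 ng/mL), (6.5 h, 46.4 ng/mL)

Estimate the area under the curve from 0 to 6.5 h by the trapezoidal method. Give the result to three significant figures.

Trapezoidal AUC_0→6.5:
  [0→2]: (0.0+108.8)/2 × 2 = 108.8
  [2→2.5]: (108.8+101.4)/2 × 0.5 = 52.55
  [2.5→6.5]: (101.4+46.4)/2 × 4 = 295.6
  Sum = 456.95 ng/mL·h

AUC = 457 ng/mL·h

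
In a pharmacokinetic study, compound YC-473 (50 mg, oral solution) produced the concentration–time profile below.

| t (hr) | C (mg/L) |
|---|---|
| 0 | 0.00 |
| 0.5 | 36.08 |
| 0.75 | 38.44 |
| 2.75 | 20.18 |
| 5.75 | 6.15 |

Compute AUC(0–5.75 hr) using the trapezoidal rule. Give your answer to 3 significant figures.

AUC = 116 mg/L·hr

Trapezoidal AUC_0→5.75:
  [0→0.5]: (0.00+36.08)/2 × 0.5 = 9.02
  [0.5→0.75]: (36.08+38.44)/2 × 0.25 = 9.315
  [0.75→2.75]: (38.44+20.18)/2 × 2 = 58.62
  [2.75→5.75]: (20.18+6.15)/2 × 3 = 39.495
  Sum = 116.45 mg/L·hr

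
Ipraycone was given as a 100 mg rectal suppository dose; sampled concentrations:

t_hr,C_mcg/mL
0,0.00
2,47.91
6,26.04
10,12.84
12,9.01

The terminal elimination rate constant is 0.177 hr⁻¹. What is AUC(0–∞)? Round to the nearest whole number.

AUC = 346 mcg/mL·hr

Trapezoidal AUC_0→12:
  [0→2]: (0.00+47.91)/2 × 2 = 47.91
  [2→6]: (47.91+26.04)/2 × 4 = 147.9
  [6→10]: (26.04+12.84)/2 × 4 = 77.76
  [10→12]: (12.84+9.01)/2 × 2 = 21.85
  Sum = 295.42 mcg/mL·hr
Extrapolated tail: C_last / k_e = 9.01 / 0.177 = 50.904
AUC_0→∞ = 295.42 + 50.904 = 346.324 mcg/mL·hr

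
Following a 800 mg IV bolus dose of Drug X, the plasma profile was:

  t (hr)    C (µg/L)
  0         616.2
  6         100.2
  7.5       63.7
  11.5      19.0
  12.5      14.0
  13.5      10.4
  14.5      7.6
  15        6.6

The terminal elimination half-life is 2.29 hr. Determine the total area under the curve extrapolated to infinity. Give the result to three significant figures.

AUC = 2500 µg/L·hr

Trapezoidal AUC_0→15:
  [0→6]: (616.2+100.2)/2 × 6 = 2149.2
  [6→7.5]: (100.2+63.7)/2 × 1.5 = 122.925
  [7.5→11.5]: (63.7+19.0)/2 × 4 = 165.4
  [11.5→12.5]: (19.0+14.0)/2 × 1 = 16.5
  [12.5→13.5]: (14.0+10.4)/2 × 1 = 12.2
  [13.5→14.5]: (10.4+7.6)/2 × 1 = 9.0
  [14.5→15]: (7.6+6.6)/2 × 0.5 = 3.55
  Sum = 2478.775 µg/L·hr
k_e = ln2 / t½ = 0.693147 / 2.29 = 0.3027 hr^-1
Extrapolated tail: C_last / k_e = 6.6 / 0.3027 = 21.804
AUC_0→∞ = 2478.775 + 21.804 = 2500.579 µg/L·hr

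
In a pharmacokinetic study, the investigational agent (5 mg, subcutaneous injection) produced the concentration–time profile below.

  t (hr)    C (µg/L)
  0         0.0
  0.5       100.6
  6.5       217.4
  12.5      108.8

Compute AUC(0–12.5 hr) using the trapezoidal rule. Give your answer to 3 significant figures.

Trapezoidal AUC_0→12.5:
  [0→0.5]: (0.0+100.6)/2 × 0.5 = 25.15
  [0.5→6.5]: (100.6+217.4)/2 × 6 = 954.0
  [6.5→12.5]: (217.4+108.8)/2 × 6 = 978.6
  Sum = 1957.75 µg/L·hr

AUC = 1960 µg/L·hr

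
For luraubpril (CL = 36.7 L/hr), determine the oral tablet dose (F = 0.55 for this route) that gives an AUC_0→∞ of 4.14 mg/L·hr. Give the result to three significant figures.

Dose = 276 mg

Dose = CL × AUC_0→∞ / F
     = 36.7 × 4.14 / 0.55 = 276.251 mg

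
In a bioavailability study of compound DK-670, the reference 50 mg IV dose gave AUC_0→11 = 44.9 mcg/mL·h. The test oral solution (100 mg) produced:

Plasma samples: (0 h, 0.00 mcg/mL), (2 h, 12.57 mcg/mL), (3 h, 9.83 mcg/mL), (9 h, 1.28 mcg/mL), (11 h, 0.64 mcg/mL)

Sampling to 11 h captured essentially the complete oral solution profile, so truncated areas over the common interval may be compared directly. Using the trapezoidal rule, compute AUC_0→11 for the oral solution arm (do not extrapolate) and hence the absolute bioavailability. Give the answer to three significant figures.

F = 0.657

Trapezoidal AUC_0→11 (oral solution):
  [0→2]: (0.00+12.57)/2 × 2 = 12.57
  [2→3]: (12.57+9.83)/2 × 1 = 11.2
  [3→9]: (9.83+1.28)/2 × 6 = 33.33
  [9→11]: (1.28+0.64)/2 × 2 = 1.92
  Sum = 59.02 mcg/mL·h
F = (AUC_ev/D_ev)/(AUC_iv/D_iv) = (59.02/100)/(44.9/50) = 0.5902/0.898 = 0.6572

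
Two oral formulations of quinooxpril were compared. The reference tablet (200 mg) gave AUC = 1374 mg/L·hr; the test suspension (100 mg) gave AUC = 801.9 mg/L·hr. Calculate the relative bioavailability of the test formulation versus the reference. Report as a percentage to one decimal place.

F_rel = 116.7%

F_rel = (AUC_test/D_test) / (AUC_ref/D_ref)
      = (801.9/100) / (1374/200)
      = 8.019 / 6.87 = 1.1672 = 116.72%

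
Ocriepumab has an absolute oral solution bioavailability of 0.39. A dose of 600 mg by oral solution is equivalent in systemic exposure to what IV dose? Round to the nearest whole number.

D_iv = 234 mg

Systemic exposure from an extravascular dose = F × D_ev, so the equivalent IV dose is F × D_ev.
D_iv = F × D_ev = 0.39 × 600 = 234 mg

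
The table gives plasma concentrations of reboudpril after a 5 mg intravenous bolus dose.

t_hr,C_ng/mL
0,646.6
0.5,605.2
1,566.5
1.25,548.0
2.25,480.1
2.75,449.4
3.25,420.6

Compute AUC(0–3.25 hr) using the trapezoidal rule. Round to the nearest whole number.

AUC = 1709 ng/mL·hr

Trapezoidal AUC_0→3.25:
  [0→0.5]: (646.6+605.2)/2 × 0.5 = 312.95
  [0.5→1]: (605.2+566.5)/2 × 0.5 = 292.925
  [1→1.25]: (566.5+548.0)/2 × 0.25 = 139.3125
  [1.25→2.25]: (548.0+480.1)/2 × 1 = 514.05
  [2.25→2.75]: (480.1+449.4)/2 × 0.5 = 232.375
  [2.75→3.25]: (449.4+420.6)/2 × 0.5 = 217.5
  Sum = 1709.1125 ng/mL·hr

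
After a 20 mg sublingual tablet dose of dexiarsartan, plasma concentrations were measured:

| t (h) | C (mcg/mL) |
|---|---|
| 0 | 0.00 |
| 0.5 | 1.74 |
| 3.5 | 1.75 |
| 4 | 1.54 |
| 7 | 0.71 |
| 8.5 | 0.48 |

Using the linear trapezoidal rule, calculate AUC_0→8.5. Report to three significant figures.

Trapezoidal AUC_0→8.5:
  [0→0.5]: (0.00+1.74)/2 × 0.5 = 0.435
  [0.5→3.5]: (1.74+1.75)/2 × 3 = 5.235
  [3.5→4]: (1.75+1.54)/2 × 0.5 = 0.8225
  [4→7]: (1.54+0.71)/2 × 3 = 3.375
  [7→8.5]: (0.71+0.48)/2 × 1.5 = 0.8925
  Sum = 10.76 mcg/mL·h

AUC = 10.8 mcg/mL·h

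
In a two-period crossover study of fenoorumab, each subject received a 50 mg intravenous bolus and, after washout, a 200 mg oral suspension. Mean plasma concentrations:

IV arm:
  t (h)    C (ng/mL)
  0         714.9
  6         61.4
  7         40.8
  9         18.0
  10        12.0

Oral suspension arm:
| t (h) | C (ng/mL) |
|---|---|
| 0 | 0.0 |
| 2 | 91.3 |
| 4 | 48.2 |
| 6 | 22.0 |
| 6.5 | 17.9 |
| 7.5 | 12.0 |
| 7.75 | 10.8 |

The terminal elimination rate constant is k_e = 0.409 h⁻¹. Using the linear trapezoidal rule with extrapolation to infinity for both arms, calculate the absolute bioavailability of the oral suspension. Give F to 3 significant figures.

F = 0.0358

Trapezoidal AUC_0→10 (IV):
  [0→6]: (714.9+61.4)/2 × 6 = 2328.9
  [6→7]: (61.4+40.8)/2 × 1 = 51.1
  [7→9]: (40.8+18.0)/2 × 2 = 58.8
  [9→10]: (18.0+12.0)/2 × 1 = 15.0
  Sum = 2453.8 ng/mL·h
IV tail: 12.0/0.409 = 29.340; AUC_iv,0→∞ = 2453.8 + 29.340 = 2483.14 ng/mL·h
Trapezoidal AUC_0→7.75 (oral suspension):
  [0→2]: (0.0+91.3)/2 × 2 = 91.3
  [2→4]: (91.3+48.2)/2 × 2 = 139.5
  [4→6]: (48.2+22.0)/2 × 2 = 70.2
  [6→6.5]: (22.0+17.9)/2 × 0.5 = 9.975
  [6.5→7.5]: (17.9+12.0)/2 × 1 = 14.95
  [7.5→7.75]: (12.0+10.8)/2 × 0.25 = 2.85
  Sum = 328.775 ng/mL·h
oral suspension tail: 10.8/0.409 = 26.406; AUC_ev,0→∞ = 328.775 + 26.406 = 355.181 ng/mL·h
F = (AUC_ev/D_ev)/(AUC_iv/D_iv) = (355.181/200)/(2483.14/50) = 1.775905/49.6628 = 0.0358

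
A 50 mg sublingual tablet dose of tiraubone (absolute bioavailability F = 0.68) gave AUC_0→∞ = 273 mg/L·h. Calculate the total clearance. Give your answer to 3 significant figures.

CL = F × Dose / AUC_0→∞
   = 0.68 × 50 / 273 = 0.124542 L/h

CL = 0.125 L/h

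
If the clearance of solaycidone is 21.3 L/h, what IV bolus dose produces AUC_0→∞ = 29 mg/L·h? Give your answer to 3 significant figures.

Dose = 618 mg

Dose_iv = CL × AUC_0→∞
     = 21.3 × 29 = 617.7 mg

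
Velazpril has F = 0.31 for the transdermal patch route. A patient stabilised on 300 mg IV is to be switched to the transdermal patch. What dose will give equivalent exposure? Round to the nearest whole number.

For equal systemic exposure: F × D_ev = D_iv
D_ev = D_iv / F = 300 / 0.31 = 967.742 mg

D_transdermal = 968 mg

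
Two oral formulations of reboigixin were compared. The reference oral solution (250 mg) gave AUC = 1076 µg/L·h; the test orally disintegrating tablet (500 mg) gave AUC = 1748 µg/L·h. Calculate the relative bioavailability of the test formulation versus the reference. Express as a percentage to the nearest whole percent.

F_rel = 81%

F_rel = (AUC_test/D_test) / (AUC_ref/D_ref)
      = (1748/500) / (1076/250)
      = 3.496 / 4.304 = 0.8123 = 81.23%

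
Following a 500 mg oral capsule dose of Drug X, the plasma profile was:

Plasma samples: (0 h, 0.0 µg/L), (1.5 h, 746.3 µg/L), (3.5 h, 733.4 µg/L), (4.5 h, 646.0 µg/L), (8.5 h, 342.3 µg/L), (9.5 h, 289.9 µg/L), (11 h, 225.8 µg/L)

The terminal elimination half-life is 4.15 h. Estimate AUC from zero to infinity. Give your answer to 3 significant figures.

AUC = 6760 µg/L·h

Trapezoidal AUC_0→11:
  [0→1.5]: (0.0+746.3)/2 × 1.5 = 559.725
  [1.5→3.5]: (746.3+733.4)/2 × 2 = 1479.7
  [3.5→4.5]: (733.4+646.0)/2 × 1 = 689.7
  [4.5→8.5]: (646.0+342.3)/2 × 4 = 1976.6
  [8.5→9.5]: (342.3+289.9)/2 × 1 = 316.1
  [9.5→11]: (289.9+225.8)/2 × 1.5 = 386.775
  Sum = 5408.6 µg/L·h
k_e = ln2 / t½ = 0.693147 / 4.15 = 0.1670 h^-1
Extrapolated tail: C_last / k_e = 225.8 / 0.167 = 1352.096
AUC_0→∞ = 5408.6 + 1352.096 = 6760.696 µg/L·h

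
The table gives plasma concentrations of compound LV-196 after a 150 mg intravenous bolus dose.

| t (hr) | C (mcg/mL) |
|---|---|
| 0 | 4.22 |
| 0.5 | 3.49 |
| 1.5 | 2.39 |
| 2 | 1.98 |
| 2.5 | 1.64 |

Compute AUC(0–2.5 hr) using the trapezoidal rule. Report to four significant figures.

Trapezoidal AUC_0→2.5:
  [0→0.5]: (4.22+3.49)/2 × 0.5 = 1.9275
  [0.5→1.5]: (3.49+2.39)/2 × 1 = 2.94
  [1.5→2]: (2.39+1.98)/2 × 0.5 = 1.0925
  [2→2.5]: (1.98+1.64)/2 × 0.5 = 0.905
  Sum = 6.865 mcg/mL·hr

AUC = 6.865 mcg/mL·hr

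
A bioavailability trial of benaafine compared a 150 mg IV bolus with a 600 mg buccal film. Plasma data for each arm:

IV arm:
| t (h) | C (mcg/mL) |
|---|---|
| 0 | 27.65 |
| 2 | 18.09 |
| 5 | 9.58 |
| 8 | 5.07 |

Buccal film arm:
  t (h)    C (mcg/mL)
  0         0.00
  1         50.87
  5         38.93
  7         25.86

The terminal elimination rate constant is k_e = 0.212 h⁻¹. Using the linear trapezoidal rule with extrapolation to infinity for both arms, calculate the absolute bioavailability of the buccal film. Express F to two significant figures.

Trapezoidal AUC_0→8 (IV):
  [0→2]: (27.65+18.09)/2 × 2 = 45.74
  [2→5]: (18.09+9.58)/2 × 3 = 41.505
  [5→8]: (9.58+5.07)/2 × 3 = 21.975
  Sum = 109.22 mcg/mL·h
IV tail: 5.07/0.212 = 23.915; AUC_iv,0→∞ = 109.22 + 23.915 = 133.135 mcg/mL·h
Trapezoidal AUC_0→7 (buccal film):
  [0→1]: (0.00+50.87)/2 × 1 = 25.435
  [1→5]: (50.87+38.93)/2 × 4 = 179.6
  [5→7]: (38.93+25.86)/2 × 2 = 64.79
  Sum = 269.825 mcg/mL·h
buccal film tail: 25.86/0.212 = 121.981; AUC_ev,0→∞ = 269.825 + 121.981 = 391.806 mcg/mL·h
F = (AUC_ev/D_ev)/(AUC_iv/D_iv) = (391.806/600)/(133.135/150) = 0.65301/0.887567 = 0.7357

F = 0.74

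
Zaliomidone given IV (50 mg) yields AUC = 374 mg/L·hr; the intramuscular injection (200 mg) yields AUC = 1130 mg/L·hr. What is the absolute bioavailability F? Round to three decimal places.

F = (AUC_ev / D_ev) / (AUC_iv / D_iv)
  = (1130/200) / (374/50)
  = 5.65 / 7.48 = 0.7553

F = 0.755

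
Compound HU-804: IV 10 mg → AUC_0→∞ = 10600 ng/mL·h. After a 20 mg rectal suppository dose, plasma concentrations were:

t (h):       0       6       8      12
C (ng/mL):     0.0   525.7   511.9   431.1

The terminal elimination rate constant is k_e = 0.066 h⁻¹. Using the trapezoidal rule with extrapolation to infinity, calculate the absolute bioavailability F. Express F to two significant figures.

F = 0.52

Trapezoidal AUC_0→12 (rectal suppository):
  [0→6]: (0.0+525.7)/2 × 6 = 1577.1
  [6→8]: (525.7+511.9)/2 × 2 = 1037.6
  [8→12]: (511.9+431.1)/2 × 4 = 1886.0
  Sum = 4500.7 ng/mL·h
Tail: C_last/k_e = 431.1/0.066 = 6531.818
AUC_0→∞ (rectal suppository) = 4500.7 + 6531.818 = 11032.518 ng/mL·h
F = (AUC_ev/D_ev)/(AUC_iv/D_iv) = (11032.518/20)/(10600/10) = 551.6259/1060 = 0.5204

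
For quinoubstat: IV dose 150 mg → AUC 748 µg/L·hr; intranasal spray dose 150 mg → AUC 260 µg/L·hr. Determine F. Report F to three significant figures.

F = (AUC_ev / D_ev) / (AUC_iv / D_iv)
  = (260/150) / (748/150)
  = 1.73333 / 4.98667 = 0.3476

F = 0.348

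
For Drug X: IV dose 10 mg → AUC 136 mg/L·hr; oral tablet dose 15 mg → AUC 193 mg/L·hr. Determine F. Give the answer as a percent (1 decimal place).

F = (AUC_ev / D_ev) / (AUC_iv / D_iv)
  = (193/15) / (136/10)
  = 12.8667 / 13.6 = 0.9461
  = 94.61%

F = 94.6%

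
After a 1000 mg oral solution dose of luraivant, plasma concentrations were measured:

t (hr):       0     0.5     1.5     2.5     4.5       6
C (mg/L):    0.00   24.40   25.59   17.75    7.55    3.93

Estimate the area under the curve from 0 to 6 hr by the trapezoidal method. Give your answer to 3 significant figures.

Trapezoidal AUC_0→6:
  [0→0.5]: (0.00+24.40)/2 × 0.5 = 6.1
  [0.5→1.5]: (24.40+25.59)/2 × 1 = 24.995
  [1.5→2.5]: (25.59+17.75)/2 × 1 = 21.67
  [2.5→4.5]: (17.75+7.55)/2 × 2 = 25.3
  [4.5→6]: (7.55+3.93)/2 × 1.5 = 8.61
  Sum = 86.675 mg/L·hr

AUC = 86.7 mg/L·hr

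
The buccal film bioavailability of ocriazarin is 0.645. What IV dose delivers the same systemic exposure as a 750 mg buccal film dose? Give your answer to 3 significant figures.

Systemic exposure from an extravascular dose = F × D_ev, so the equivalent IV dose is F × D_ev.
D_iv = F × D_ev = 0.645 × 750 = 483.75 mg

D_iv = 484 mg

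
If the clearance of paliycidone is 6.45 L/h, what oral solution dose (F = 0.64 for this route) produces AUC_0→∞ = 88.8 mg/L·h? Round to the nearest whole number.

Dose = 895 mg

Dose = CL × AUC_0→∞ / F
     = 6.45 × 88.8 / 0.64 = 894.9375 mg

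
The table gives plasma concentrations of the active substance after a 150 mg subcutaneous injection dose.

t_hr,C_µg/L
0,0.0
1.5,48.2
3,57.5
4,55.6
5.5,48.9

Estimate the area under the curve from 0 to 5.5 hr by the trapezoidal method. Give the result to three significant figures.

AUC = 250 µg/L·hr

Trapezoidal AUC_0→5.5:
  [0→1.5]: (0.0+48.2)/2 × 1.5 = 36.15
  [1.5→3]: (48.2+57.5)/2 × 1.5 = 79.275
  [3→4]: (57.5+55.6)/2 × 1 = 56.55
  [4→5.5]: (55.6+48.9)/2 × 1.5 = 78.375
  Sum = 250.35 µg/L·hr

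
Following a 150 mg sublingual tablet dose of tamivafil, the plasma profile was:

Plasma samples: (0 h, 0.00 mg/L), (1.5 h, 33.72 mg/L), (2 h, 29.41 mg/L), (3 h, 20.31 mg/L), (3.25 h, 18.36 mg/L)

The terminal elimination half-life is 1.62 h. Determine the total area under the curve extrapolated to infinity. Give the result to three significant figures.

Trapezoidal AUC_0→3.25:
  [0→1.5]: (0.00+33.72)/2 × 1.5 = 25.29
  [1.5→2]: (33.72+29.41)/2 × 0.5 = 15.7825
  [2→3]: (29.41+20.31)/2 × 1 = 24.86
  [3→3.25]: (20.31+18.36)/2 × 0.25 = 4.83375
  Sum = 70.76625 mg/L·h
k_e = ln2 / t½ = 0.693147 / 1.62 = 0.4279 h^-1
Extrapolated tail: C_last / k_e = 18.36 / 0.4279 = 42.907
AUC_0→∞ = 70.76625 + 42.907 = 113.67325 mg/L·h

AUC = 114 mg/L·h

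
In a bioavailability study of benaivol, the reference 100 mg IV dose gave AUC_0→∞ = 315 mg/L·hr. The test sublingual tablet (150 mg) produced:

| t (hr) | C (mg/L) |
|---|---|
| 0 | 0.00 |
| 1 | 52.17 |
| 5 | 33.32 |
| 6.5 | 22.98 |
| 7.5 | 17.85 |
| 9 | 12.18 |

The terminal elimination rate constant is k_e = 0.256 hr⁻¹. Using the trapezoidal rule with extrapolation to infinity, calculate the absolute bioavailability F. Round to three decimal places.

Trapezoidal AUC_0→9 (sublingual tablet):
  [0→1]: (0.00+52.17)/2 × 1 = 26.085
  [1→5]: (52.17+33.32)/2 × 4 = 170.98
  [5→6.5]: (33.32+22.98)/2 × 1.5 = 42.225
  [6.5→7.5]: (22.98+17.85)/2 × 1 = 20.415
  [7.5→9]: (17.85+12.18)/2 × 1.5 = 22.5225
  Sum = 282.2275 mg/L·hr
Tail: C_last/k_e = 12.18/0.256 = 47.578
AUC_0→∞ (sublingual tablet) = 282.2275 + 47.578 = 329.8055 mg/L·hr
F = (AUC_ev/D_ev)/(AUC_iv/D_iv) = (329.8055/150)/(315/100) = 2.1987/3.15 = 0.6980

F = 0.698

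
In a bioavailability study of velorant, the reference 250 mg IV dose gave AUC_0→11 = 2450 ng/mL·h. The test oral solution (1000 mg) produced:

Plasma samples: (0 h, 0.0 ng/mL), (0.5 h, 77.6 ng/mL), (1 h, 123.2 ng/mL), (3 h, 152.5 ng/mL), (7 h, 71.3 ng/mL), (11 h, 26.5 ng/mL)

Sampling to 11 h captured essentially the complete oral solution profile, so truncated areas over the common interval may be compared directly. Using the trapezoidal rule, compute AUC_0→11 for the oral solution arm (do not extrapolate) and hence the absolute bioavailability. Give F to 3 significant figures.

F = 0.101

Trapezoidal AUC_0→11 (oral solution):
  [0→0.5]: (0.0+77.6)/2 × 0.5 = 19.4
  [0.5→1]: (77.6+123.2)/2 × 0.5 = 50.2
  [1→3]: (123.2+152.5)/2 × 2 = 275.7
  [3→7]: (152.5+71.3)/2 × 4 = 447.6
  [7→11]: (71.3+26.5)/2 × 4 = 195.6
  Sum = 988.5 ng/mL·h
F = (AUC_ev/D_ev)/(AUC_iv/D_iv) = (988.5/1000)/(2450/250) = 0.9885/9.8 = 0.1009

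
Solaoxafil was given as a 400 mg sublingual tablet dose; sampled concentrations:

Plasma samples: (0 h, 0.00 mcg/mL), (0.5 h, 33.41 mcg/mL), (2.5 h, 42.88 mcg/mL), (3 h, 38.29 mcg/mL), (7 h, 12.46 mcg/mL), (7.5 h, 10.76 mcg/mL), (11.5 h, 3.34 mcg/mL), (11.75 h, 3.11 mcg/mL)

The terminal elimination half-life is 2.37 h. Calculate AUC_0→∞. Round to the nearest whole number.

AUC = 252 mcg/mL·h

Trapezoidal AUC_0→11.75:
  [0→0.5]: (0.00+33.41)/2 × 0.5 = 8.3525
  [0.5→2.5]: (33.41+42.88)/2 × 2 = 76.29
  [2.5→3]: (42.88+38.29)/2 × 0.5 = 20.2925
  [3→7]: (38.29+12.46)/2 × 4 = 101.5
  [7→7.5]: (12.46+10.76)/2 × 0.5 = 5.805
  [7.5→11.5]: (10.76+3.34)/2 × 4 = 28.2
  [11.5→11.75]: (3.34+3.11)/2 × 0.25 = 0.80625
  Sum = 241.24625 mcg/mL·h
k_e = ln2 / t½ = 0.693147 / 2.37 = 0.2925 h^-1
Extrapolated tail: C_last / k_e = 3.11 / 0.2925 = 10.632
AUC_0→∞ = 241.24625 + 10.632 = 251.87825 mcg/mL·h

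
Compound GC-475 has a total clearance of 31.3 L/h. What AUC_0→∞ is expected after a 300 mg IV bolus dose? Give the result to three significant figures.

AUC_0→∞ = Dose_iv / CL
        = 300 / 31.3 = 9.58466 mg/L·h

AUC = 9.58 mg/L·h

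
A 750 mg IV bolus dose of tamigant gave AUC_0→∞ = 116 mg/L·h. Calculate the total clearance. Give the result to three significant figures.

CL = Dose_iv / AUC_0→∞
   = 750 / 116 = 6.46552 L/h

CL = 6.47 L/h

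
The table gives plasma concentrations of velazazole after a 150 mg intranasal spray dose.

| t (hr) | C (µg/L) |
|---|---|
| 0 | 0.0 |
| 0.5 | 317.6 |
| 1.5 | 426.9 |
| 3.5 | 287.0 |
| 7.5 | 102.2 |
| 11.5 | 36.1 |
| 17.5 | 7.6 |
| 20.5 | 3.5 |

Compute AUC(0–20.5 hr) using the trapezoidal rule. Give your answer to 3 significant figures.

Trapezoidal AUC_0→20.5:
  [0→0.5]: (0.0+317.6)/2 × 0.5 = 79.4
  [0.5→1.5]: (317.6+426.9)/2 × 1 = 372.25
  [1.5→3.5]: (426.9+287.0)/2 × 2 = 713.9
  [3.5→7.5]: (287.0+102.2)/2 × 4 = 778.4
  [7.5→11.5]: (102.2+36.1)/2 × 4 = 276.6
  [11.5→17.5]: (36.1+7.6)/2 × 6 = 131.1
  [17.5→20.5]: (7.6+3.5)/2 × 3 = 16.65
  Sum = 2368.3 µg/L·hr

AUC = 2370 µg/L·hr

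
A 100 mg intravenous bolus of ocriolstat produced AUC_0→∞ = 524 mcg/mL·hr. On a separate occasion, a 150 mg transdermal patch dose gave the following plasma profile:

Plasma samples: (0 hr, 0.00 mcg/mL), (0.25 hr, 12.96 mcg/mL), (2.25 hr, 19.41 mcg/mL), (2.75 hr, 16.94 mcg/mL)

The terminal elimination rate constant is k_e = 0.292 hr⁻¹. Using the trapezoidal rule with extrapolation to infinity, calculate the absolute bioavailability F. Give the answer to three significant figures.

Trapezoidal AUC_0→2.75 (transdermal patch):
  [0→0.25]: (0.00+12.96)/2 × 0.25 = 1.62
  [0.25→2.25]: (12.96+19.41)/2 × 2 = 32.37
  [2.25→2.75]: (19.41+16.94)/2 × 0.5 = 9.0875
  Sum = 43.0775 mcg/mL·hr
Tail: C_last/k_e = 16.94/0.292 = 58.014
AUC_0→∞ (transdermal patch) = 43.0775 + 58.014 = 101.0915 mcg/mL·hr
F = (AUC_ev/D_ev)/(AUC_iv/D_iv) = (101.0915/150)/(524/100) = 0.673943/5.24 = 0.1286

F = 0.129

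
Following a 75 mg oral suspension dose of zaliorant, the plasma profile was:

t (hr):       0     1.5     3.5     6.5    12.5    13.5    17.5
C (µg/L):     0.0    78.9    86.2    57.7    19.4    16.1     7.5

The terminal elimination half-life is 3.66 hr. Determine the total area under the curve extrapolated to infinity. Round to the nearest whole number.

Trapezoidal AUC_0→17.5:
  [0→1.5]: (0.0+78.9)/2 × 1.5 = 59.175
  [1.5→3.5]: (78.9+86.2)/2 × 2 = 165.1
  [3.5→6.5]: (86.2+57.7)/2 × 3 = 215.85
  [6.5→12.5]: (57.7+19.4)/2 × 6 = 231.3
  [12.5→13.5]: (19.4+16.1)/2 × 1 = 17.75
  [13.5→17.5]: (16.1+7.5)/2 × 4 = 47.2
  Sum = 736.375 µg/L·hr
k_e = ln2 / t½ = 0.693147 / 3.66 = 0.1894 hr^-1
Extrapolated tail: C_last / k_e = 7.5 / 0.1894 = 39.599
AUC_0→∞ = 736.375 + 39.599 = 775.974 µg/L·hr

AUC = 776 µg/L·hr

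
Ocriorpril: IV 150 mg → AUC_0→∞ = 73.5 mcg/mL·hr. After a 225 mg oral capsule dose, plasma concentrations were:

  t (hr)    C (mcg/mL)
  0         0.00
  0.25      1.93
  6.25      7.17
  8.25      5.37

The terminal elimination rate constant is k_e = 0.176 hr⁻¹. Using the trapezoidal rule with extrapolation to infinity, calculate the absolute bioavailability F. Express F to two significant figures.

Trapezoidal AUC_0→8.25 (oral capsule):
  [0→0.25]: (0.00+1.93)/2 × 0.25 = 0.24125
  [0.25→6.25]: (1.93+7.17)/2 × 6 = 27.3
  [6.25→8.25]: (7.17+5.37)/2 × 2 = 12.54
  Sum = 40.08125 mcg/mL·hr
Tail: C_last/k_e = 5.37/0.176 = 30.511
AUC_0→∞ (oral capsule) = 40.08125 + 30.511 = 70.59225 mcg/mL·hr
F = (AUC_ev/D_ev)/(AUC_iv/D_iv) = (70.59225/225)/(73.5/150) = 0.313743/0.49 = 0.6403

F = 0.64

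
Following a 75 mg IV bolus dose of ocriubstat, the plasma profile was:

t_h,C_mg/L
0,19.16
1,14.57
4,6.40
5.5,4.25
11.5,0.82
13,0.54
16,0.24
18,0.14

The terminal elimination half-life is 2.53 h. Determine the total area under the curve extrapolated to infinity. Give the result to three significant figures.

Trapezoidal AUC_0→18:
  [0→1]: (19.16+14.57)/2 × 1 = 16.865
  [1→4]: (14.57+6.40)/2 × 3 = 31.455
  [4→5.5]: (6.40+4.25)/2 × 1.5 = 7.9875
  [5.5→11.5]: (4.25+0.82)/2 × 6 = 15.21
  [11.5→13]: (0.82+0.54)/2 × 1.5 = 1.02
  [13→16]: (0.54+0.24)/2 × 3 = 1.17
  [16→18]: (0.24+0.14)/2 × 2 = 0.38
  Sum = 74.0875 mg/L·h
k_e = ln2 / t½ = 0.693147 / 2.53 = 0.2740 h^-1
Extrapolated tail: C_last / k_e = 0.14 / 0.274 = 0.511
AUC_0→∞ = 74.0875 + 0.511 = 74.5985 mg/L·h

AUC = 74.6 mg/L·h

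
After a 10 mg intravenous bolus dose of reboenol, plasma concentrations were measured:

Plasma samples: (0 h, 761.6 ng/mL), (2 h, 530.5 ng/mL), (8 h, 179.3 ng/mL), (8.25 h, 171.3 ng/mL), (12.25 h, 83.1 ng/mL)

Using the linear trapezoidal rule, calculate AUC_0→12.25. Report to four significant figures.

AUC = 3974 ng/mL·h

Trapezoidal AUC_0→12.25:
  [0→2]: (761.6+530.5)/2 × 2 = 1292.1
  [2→8]: (530.5+179.3)/2 × 6 = 2129.4
  [8→8.25]: (179.3+171.3)/2 × 0.25 = 43.825
  [8.25→12.25]: (171.3+83.1)/2 × 4 = 508.8
  Sum = 3974.125 ng/mL·h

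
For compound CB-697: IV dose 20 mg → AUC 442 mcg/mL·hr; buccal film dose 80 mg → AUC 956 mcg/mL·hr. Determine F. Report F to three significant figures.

F = (AUC_ev / D_ev) / (AUC_iv / D_iv)
  = (956/80) / (442/20)
  = 11.95 / 22.1 = 0.5407

F = 0.541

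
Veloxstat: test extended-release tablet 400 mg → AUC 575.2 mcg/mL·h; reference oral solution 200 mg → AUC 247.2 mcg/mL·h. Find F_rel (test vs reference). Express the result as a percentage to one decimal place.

F_rel = 116.3%

F_rel = (AUC_test/D_test) / (AUC_ref/D_ref)
      = (575.2/400) / (247.2/200)
      = 1.438 / 1.236 = 1.1634 = 116.34%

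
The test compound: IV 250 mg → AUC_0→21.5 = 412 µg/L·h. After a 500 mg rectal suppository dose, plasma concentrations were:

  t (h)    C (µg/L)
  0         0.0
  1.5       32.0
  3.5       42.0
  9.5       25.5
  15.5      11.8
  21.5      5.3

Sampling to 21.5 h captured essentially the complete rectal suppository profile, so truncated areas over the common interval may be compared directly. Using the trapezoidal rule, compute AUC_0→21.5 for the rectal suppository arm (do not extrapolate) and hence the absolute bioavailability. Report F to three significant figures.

Trapezoidal AUC_0→21.5 (rectal suppository):
  [0→1.5]: (0.0+32.0)/2 × 1.5 = 24.0
  [1.5→3.5]: (32.0+42.0)/2 × 2 = 74.0
  [3.5→9.5]: (42.0+25.5)/2 × 6 = 202.5
  [9.5→15.5]: (25.5+11.8)/2 × 6 = 111.9
  [15.5→21.5]: (11.8+5.3)/2 × 6 = 51.3
  Sum = 463.7 µg/L·h
F = (AUC_ev/D_ev)/(AUC_iv/D_iv) = (463.7/500)/(412/250) = 0.9274/1.648 = 0.5627

F = 0.563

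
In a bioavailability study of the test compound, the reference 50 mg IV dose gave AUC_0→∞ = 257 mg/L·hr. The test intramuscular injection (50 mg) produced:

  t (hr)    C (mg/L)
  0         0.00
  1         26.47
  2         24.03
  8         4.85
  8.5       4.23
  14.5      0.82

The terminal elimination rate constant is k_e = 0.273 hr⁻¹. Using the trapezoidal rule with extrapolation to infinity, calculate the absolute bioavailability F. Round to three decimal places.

Trapezoidal AUC_0→14.5 (intramuscular injection):
  [0→1]: (0.00+26.47)/2 × 1 = 13.235
  [1→2]: (26.47+24.03)/2 × 1 = 25.25
  [2→8]: (24.03+4.85)/2 × 6 = 86.64
  [8→8.5]: (4.85+4.23)/2 × 0.5 = 2.27
  [8.5→14.5]: (4.23+0.82)/2 × 6 = 15.15
  Sum = 142.545 mg/L·hr
Tail: C_last/k_e = 0.82/0.273 = 3.004
AUC_0→∞ (intramuscular injection) = 142.545 + 3.004 = 145.549 mg/L·hr
F = (AUC_ev/D_ev)/(AUC_iv/D_iv) = (145.549/50)/(257/50) = 2.91098/5.14 = 0.5663

F = 0.566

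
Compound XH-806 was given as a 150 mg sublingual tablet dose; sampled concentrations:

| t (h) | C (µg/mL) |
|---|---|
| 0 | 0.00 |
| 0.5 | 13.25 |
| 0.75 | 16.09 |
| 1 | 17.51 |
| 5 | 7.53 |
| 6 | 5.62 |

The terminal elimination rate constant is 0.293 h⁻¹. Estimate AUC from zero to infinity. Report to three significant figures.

AUC = 87.0 µg/mL·h

Trapezoidal AUC_0→6:
  [0→0.5]: (0.00+13.25)/2 × 0.5 = 3.3125
  [0.5→0.75]: (13.25+16.09)/2 × 0.25 = 3.6675
  [0.75→1]: (16.09+17.51)/2 × 0.25 = 4.2
  [1→5]: (17.51+7.53)/2 × 4 = 50.08
  [5→6]: (7.53+5.62)/2 × 1 = 6.575
  Sum = 67.835 µg/mL·h
Extrapolated tail: C_last / k_e = 5.62 / 0.293 = 19.181
AUC_0→∞ = 67.835 + 19.181 = 87.016 µg/mL·h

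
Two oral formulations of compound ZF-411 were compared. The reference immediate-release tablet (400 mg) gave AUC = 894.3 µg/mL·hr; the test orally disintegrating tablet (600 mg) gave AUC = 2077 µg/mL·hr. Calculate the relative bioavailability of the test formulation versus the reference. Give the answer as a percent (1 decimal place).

F_rel = 154.8%

F_rel = (AUC_test/D_test) / (AUC_ref/D_ref)
      = (2077/600) / (894.3/400)
      = 3.46167 / 2.23575 = 1.5483 = 154.83%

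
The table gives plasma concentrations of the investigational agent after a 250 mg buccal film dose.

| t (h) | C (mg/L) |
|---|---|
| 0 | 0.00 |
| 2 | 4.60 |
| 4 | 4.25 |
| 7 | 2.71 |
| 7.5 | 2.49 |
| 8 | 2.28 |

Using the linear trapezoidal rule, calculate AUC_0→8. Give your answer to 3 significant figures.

Trapezoidal AUC_0→8:
  [0→2]: (0.00+4.60)/2 × 2 = 4.6
  [2→4]: (4.60+4.25)/2 × 2 = 8.85
  [4→7]: (4.25+2.71)/2 × 3 = 10.44
  [7→7.5]: (2.71+2.49)/2 × 0.5 = 1.3
  [7.5→8]: (2.49+2.28)/2 × 0.5 = 1.1925
  Sum = 26.3825 mg/L·h

AUC = 26.4 mg/L·h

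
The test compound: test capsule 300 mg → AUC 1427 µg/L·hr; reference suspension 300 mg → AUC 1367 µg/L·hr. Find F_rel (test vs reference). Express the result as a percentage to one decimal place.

F_rel = (AUC_test/D_test) / (AUC_ref/D_ref)
      = (1427/300) / (1367/300)
      = 4.75667 / 4.55667 = 1.0439 = 104.39%

F_rel = 104.4%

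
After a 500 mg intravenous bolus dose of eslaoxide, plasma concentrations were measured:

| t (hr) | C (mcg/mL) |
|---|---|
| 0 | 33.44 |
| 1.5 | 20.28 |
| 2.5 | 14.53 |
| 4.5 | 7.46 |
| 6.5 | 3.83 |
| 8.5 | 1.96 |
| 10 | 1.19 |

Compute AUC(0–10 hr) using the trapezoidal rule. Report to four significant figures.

AUC = 99.13 mcg/mL·hr

Trapezoidal AUC_0→10:
  [0→1.5]: (33.44+20.28)/2 × 1.5 = 40.29
  [1.5→2.5]: (20.28+14.53)/2 × 1 = 17.405
  [2.5→4.5]: (14.53+7.46)/2 × 2 = 21.99
  [4.5→6.5]: (7.46+3.83)/2 × 2 = 11.29
  [6.5→8.5]: (3.83+1.96)/2 × 2 = 5.79
  [8.5→10]: (1.96+1.19)/2 × 1.5 = 2.3625
  Sum = 99.1275 mcg/mL·hr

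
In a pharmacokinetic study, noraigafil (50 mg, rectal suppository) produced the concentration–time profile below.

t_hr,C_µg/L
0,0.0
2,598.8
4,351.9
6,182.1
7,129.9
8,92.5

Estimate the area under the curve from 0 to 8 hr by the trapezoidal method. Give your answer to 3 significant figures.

Trapezoidal AUC_0→8:
  [0→2]: (0.0+598.8)/2 × 2 = 598.8
  [2→4]: (598.8+351.9)/2 × 2 = 950.7
  [4→6]: (351.9+182.1)/2 × 2 = 534.0
  [6→7]: (182.1+129.9)/2 × 1 = 156.0
  [7→8]: (129.9+92.5)/2 × 1 = 111.2
  Sum = 2350.7 µg/L·hr

AUC = 2350 µg/L·hr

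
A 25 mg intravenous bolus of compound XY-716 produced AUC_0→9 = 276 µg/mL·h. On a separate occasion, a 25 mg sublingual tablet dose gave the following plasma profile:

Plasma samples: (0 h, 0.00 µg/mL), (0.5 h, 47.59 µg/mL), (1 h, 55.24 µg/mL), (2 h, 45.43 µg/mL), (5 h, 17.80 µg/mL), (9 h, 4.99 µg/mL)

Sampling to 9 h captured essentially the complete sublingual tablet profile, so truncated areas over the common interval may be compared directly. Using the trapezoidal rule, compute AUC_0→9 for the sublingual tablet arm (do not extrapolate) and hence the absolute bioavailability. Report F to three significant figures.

Trapezoidal AUC_0→9 (sublingual tablet):
  [0→0.5]: (0.00+47.59)/2 × 0.5 = 11.8975
  [0.5→1]: (47.59+55.24)/2 × 0.5 = 25.7075
  [1→2]: (55.24+45.43)/2 × 1 = 50.335
  [2→5]: (45.43+17.80)/2 × 3 = 94.845
  [5→9]: (17.80+4.99)/2 × 4 = 45.58
  Sum = 228.365 µg/mL·h
F = (AUC_ev/D_ev)/(AUC_iv/D_iv) = (228.365/25)/(276/25) = 9.1346/11.04 = 0.8274

F = 0.827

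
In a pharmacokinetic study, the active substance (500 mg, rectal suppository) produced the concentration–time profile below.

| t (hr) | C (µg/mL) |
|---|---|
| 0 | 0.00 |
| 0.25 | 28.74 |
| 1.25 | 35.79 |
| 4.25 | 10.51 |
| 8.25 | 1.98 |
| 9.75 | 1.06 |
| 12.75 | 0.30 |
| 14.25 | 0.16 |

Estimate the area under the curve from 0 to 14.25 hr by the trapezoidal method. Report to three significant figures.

Trapezoidal AUC_0→14.25:
  [0→0.25]: (0.00+28.74)/2 × 0.25 = 3.5925
  [0.25→1.25]: (28.74+35.79)/2 × 1 = 32.265
  [1.25→4.25]: (35.79+10.51)/2 × 3 = 69.45
  [4.25→8.25]: (10.51+1.98)/2 × 4 = 24.98
  [8.25→9.75]: (1.98+1.06)/2 × 1.5 = 2.28
  [9.75→12.75]: (1.06+0.30)/2 × 3 = 2.04
  [12.75→14.25]: (0.30+0.16)/2 × 1.5 = 0.345
  Sum = 134.9525 µg/mL·hr

AUC = 135 µg/mL·hr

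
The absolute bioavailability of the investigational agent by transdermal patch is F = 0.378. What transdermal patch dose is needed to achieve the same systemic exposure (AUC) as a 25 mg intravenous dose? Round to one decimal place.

D_transdermal = 66.1 mg

For equal systemic exposure: F × D_ev = D_iv
D_ev = D_iv / F = 25 / 0.378 = 66.1376 mg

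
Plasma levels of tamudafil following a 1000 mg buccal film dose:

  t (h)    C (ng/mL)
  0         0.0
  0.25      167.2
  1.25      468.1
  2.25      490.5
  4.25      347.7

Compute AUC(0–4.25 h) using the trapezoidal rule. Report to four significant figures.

AUC = 1656 ng/mL·h

Trapezoidal AUC_0→4.25:
  [0→0.25]: (0.0+167.2)/2 × 0.25 = 20.9
  [0.25→1.25]: (167.2+468.1)/2 × 1 = 317.65
  [1.25→2.25]: (468.1+490.5)/2 × 1 = 479.3
  [2.25→4.25]: (490.5+347.7)/2 × 2 = 838.2
  Sum = 1656.05 ng/mL·h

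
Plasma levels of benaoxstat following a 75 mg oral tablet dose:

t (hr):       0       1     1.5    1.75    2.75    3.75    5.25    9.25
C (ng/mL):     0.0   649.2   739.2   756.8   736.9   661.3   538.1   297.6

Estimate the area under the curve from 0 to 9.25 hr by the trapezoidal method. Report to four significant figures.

Trapezoidal AUC_0→9.25:
  [0→1]: (0.0+649.2)/2 × 1 = 324.6
  [1→1.5]: (649.2+739.2)/2 × 0.5 = 347.1
  [1.5→1.75]: (739.2+756.8)/2 × 0.25 = 187.0
  [1.75→2.75]: (756.8+736.9)/2 × 1 = 746.85
  [2.75→3.75]: (736.9+661.3)/2 × 1 = 699.1
  [3.75→5.25]: (661.3+538.1)/2 × 1.5 = 899.55
  [5.25→9.25]: (538.1+297.6)/2 × 4 = 1671.4
  Sum = 4875.6 ng/mL·hr

AUC = 4876 ng/mL·hr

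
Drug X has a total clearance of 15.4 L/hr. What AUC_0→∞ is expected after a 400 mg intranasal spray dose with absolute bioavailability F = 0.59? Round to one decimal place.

AUC_0→∞ = F × Dose / CL
        = 0.59 × 400 / 15.4 = 15.3247 mg/L·hr

AUC = 15.3 mg/L·hr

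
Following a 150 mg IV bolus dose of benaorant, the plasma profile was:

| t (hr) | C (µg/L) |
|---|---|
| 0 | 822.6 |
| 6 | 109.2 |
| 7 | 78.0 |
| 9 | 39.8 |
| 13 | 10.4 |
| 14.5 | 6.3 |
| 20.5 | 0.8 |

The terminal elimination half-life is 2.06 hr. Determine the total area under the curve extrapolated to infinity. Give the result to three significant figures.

AUC = 3140 µg/L·hr

Trapezoidal AUC_0→20.5:
  [0→6]: (822.6+109.2)/2 × 6 = 2795.4
  [6→7]: (109.2+78.0)/2 × 1 = 93.6
  [7→9]: (78.0+39.8)/2 × 2 = 117.8
  [9→13]: (39.8+10.4)/2 × 4 = 100.4
  [13→14.5]: (10.4+6.3)/2 × 1.5 = 12.525
  [14.5→20.5]: (6.3+0.8)/2 × 6 = 21.3
  Sum = 3141.025 µg/L·hr
k_e = ln2 / t½ = 0.693147 / 2.06 = 0.3365 hr^-1
Extrapolated tail: C_last / k_e = 0.8 / 0.3365 = 2.377
AUC_0→∞ = 3141.025 + 2.377 = 3143.402 µg/L·hr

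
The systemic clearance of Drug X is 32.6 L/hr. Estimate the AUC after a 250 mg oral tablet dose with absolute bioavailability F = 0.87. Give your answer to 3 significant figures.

AUC_0→∞ = F × Dose / CL
        = 0.87 × 250 / 32.6 = 6.67178 mg/L·hr

AUC = 6.67 mg/L·hr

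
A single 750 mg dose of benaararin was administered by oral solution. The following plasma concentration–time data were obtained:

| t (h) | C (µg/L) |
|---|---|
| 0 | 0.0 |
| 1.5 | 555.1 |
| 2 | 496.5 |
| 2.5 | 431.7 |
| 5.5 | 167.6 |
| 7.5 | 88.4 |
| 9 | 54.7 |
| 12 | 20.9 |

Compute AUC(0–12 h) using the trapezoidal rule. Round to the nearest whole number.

Trapezoidal AUC_0→12:
  [0→1.5]: (0.0+555.1)/2 × 1.5 = 416.325
  [1.5→2]: (555.1+496.5)/2 × 0.5 = 262.9
  [2→2.5]: (496.5+431.7)/2 × 0.5 = 232.05
  [2.5→5.5]: (431.7+167.6)/2 × 3 = 898.95
  [5.5→7.5]: (167.6+88.4)/2 × 2 = 256.0
  [7.5→9]: (88.4+54.7)/2 × 1.5 = 107.325
  [9→12]: (54.7+20.9)/2 × 3 = 113.4
  Sum = 2286.95 µg/L·h

AUC = 2287 µg/L·h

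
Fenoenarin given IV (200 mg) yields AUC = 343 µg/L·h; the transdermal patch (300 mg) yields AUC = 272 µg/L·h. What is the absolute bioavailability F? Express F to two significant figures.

F = 0.53

F = (AUC_ev / D_ev) / (AUC_iv / D_iv)
  = (272/300) / (343/200)
  = 0.906667 / 1.715 = 0.5287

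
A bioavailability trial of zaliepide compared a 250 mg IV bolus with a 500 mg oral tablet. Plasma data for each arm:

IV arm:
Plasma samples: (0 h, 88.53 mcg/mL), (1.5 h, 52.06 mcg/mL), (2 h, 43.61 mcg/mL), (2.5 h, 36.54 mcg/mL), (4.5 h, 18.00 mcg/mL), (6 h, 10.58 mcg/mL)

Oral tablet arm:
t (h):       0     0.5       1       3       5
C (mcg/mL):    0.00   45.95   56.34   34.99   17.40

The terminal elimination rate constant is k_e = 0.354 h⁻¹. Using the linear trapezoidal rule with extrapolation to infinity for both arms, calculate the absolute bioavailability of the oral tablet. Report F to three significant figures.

Trapezoidal AUC_0→6 (IV):
  [0→1.5]: (88.53+52.06)/2 × 1.5 = 105.4425
  [1.5→2]: (52.06+43.61)/2 × 0.5 = 23.9175
  [2→2.5]: (43.61+36.54)/2 × 0.5 = 20.0375
  [2.5→4.5]: (36.54+18.00)/2 × 2 = 54.54
  [4.5→6]: (18.00+10.58)/2 × 1.5 = 21.435
  Sum = 225.3725 mcg/mL·h
IV tail: 10.58/0.354 = 29.887; AUC_iv,0→∞ = 225.3725 + 29.887 = 255.2595 mcg/mL·h
Trapezoidal AUC_0→5 (oral tablet):
  [0→0.5]: (0.00+45.95)/2 × 0.5 = 11.4875
  [0.5→1]: (45.95+56.34)/2 × 0.5 = 25.5725
  [1→3]: (56.34+34.99)/2 × 2 = 91.33
  [3→5]: (34.99+17.40)/2 × 2 = 52.39
  Sum = 180.78 mcg/mL·h
oral tablet tail: 17.40/0.354 = 49.153; AUC_ev,0→∞ = 180.78 + 49.153 = 229.933 mcg/mL·h
F = (AUC_ev/D_ev)/(AUC_iv/D_iv) = (229.933/500)/(255.2595/250) = 0.459866/1.021038 = 0.4504

F = 0.450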